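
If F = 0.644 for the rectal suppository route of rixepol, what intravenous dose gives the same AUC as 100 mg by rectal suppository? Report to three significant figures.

Systemic exposure from an extravascular dose = F × D_ev, so the equivalent IV dose is F × D_ev.
D_iv = F × D_ev = 0.644 × 100 = 64.4 mg

D_iv = 64.4 mg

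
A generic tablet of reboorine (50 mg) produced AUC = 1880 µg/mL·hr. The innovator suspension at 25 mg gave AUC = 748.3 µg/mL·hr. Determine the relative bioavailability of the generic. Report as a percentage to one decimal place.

F_rel = 125.6%

F_rel = (AUC_test/D_test) / (AUC_ref/D_ref)
      = (1880/50) / (748.3/25)
      = 37.6 / 29.932 = 1.2562 = 125.62%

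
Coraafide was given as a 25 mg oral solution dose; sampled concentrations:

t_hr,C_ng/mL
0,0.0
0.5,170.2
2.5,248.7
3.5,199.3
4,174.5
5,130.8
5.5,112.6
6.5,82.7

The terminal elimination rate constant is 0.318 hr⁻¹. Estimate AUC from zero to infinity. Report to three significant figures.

Trapezoidal AUC_0→6.5:
  [0→0.5]: (0.0+170.2)/2 × 0.5 = 42.55
  [0.5→2.5]: (170.2+248.7)/2 × 2 = 418.9
  [2.5→3.5]: (248.7+199.3)/2 × 1 = 224.0
  [3.5→4]: (199.3+174.5)/2 × 0.5 = 93.45
  [4→5]: (174.5+130.8)/2 × 1 = 152.65
  [5→5.5]: (130.8+112.6)/2 × 0.5 = 60.85
  [5.5→6.5]: (112.6+82.7)/2 × 1 = 97.65
  Sum = 1090.05 ng/mL·hr
Extrapolated tail: C_last / k_e = 82.7 / 0.318 = 260.063
AUC_0→∞ = 1090.05 + 260.063 = 1350.113 ng/mL·hr

AUC = 1350 ng/mL·hr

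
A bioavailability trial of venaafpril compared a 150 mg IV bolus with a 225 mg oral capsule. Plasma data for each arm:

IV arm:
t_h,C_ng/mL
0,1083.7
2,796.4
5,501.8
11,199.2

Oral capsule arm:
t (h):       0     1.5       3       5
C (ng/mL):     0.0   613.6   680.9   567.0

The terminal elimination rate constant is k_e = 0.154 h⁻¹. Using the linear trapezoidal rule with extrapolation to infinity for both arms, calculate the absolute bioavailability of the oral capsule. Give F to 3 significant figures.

Trapezoidal AUC_0→11 (IV):
  [0→2]: (1083.7+796.4)/2 × 2 = 1880.1
  [2→5]: (796.4+501.8)/2 × 3 = 1947.3
  [5→11]: (501.8+199.2)/2 × 6 = 2103.0
  Sum = 5930.4 ng/mL·h
IV tail: 199.2/0.154 = 1293.506; AUC_iv,0→∞ = 5930.4 + 1293.506 = 7223.906 ng/mL·h
Trapezoidal AUC_0→5 (oral capsule):
  [0→1.5]: (0.0+613.6)/2 × 1.5 = 460.2
  [1.5→3]: (613.6+680.9)/2 × 1.5 = 970.875
  [3→5]: (680.9+567.0)/2 × 2 = 1247.9
  Sum = 2678.975 ng/mL·h
oral capsule tail: 567.0/0.154 = 3681.818; AUC_ev,0→∞ = 2678.975 + 3681.818 = 6360.793 ng/mL·h
F = (AUC_ev/D_ev)/(AUC_iv/D_iv) = (6360.793/225)/(7223.906/150) = 28.2702/48.1594 = 0.5870

F = 0.587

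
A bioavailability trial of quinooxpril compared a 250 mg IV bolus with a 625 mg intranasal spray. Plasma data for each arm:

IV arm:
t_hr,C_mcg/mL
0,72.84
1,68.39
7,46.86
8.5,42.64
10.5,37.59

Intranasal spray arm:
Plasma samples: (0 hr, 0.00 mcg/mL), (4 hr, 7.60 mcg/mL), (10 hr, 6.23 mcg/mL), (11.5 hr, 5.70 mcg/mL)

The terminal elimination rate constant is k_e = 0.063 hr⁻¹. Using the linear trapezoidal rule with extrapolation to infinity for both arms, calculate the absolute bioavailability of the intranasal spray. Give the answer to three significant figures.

Trapezoidal AUC_0→10.5 (IV):
  [0→1]: (72.84+68.39)/2 × 1 = 70.615
  [1→7]: (68.39+46.86)/2 × 6 = 345.75
  [7→8.5]: (46.86+42.64)/2 × 1.5 = 67.125
  [8.5→10.5]: (42.64+37.59)/2 × 2 = 80.23
  Sum = 563.72 mcg/mL·hr
IV tail: 37.59/0.063 = 596.667; AUC_iv,0→∞ = 563.72 + 596.667 = 1160.387 mcg/mL·hr
Trapezoidal AUC_0→11.5 (intranasal spray):
  [0→4]: (0.00+7.60)/2 × 4 = 15.2
  [4→10]: (7.60+6.23)/2 × 6 = 41.49
  [10→11.5]: (6.23+5.70)/2 × 1.5 = 8.9475
  Sum = 65.6375 mcg/mL·hr
intranasal spray tail: 5.70/0.063 = 90.476; AUC_ev,0→∞ = 65.6375 + 90.476 = 156.1135 mcg/mL·hr
F = (AUC_ev/D_ev)/(AUC_iv/D_iv) = (156.1135/625)/(1160.387/250) = 0.2497816/4.641548 = 0.0538

F = 0.0538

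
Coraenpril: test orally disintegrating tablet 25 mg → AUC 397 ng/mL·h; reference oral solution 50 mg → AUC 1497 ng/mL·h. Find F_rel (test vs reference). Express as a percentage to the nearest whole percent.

F_rel = (AUC_test/D_test) / (AUC_ref/D_ref)
      = (397/25) / (1497/50)
      = 15.88 / 29.94 = 0.5304 = 53.04%

F_rel = 53%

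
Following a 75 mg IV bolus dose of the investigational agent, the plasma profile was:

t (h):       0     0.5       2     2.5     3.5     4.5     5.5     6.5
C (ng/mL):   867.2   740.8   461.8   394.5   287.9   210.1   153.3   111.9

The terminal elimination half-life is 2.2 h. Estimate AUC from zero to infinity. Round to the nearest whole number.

AUC = 2778 ng/mL·h

Trapezoidal AUC_0→6.5:
  [0→0.5]: (867.2+740.8)/2 × 0.5 = 402.0
  [0.5→2]: (740.8+461.8)/2 × 1.5 = 901.95
  [2→2.5]: (461.8+394.5)/2 × 0.5 = 214.075
  [2.5→3.5]: (394.5+287.9)/2 × 1 = 341.2
  [3.5→4.5]: (287.9+210.1)/2 × 1 = 249.0
  [4.5→5.5]: (210.1+153.3)/2 × 1 = 181.7
  [5.5→6.5]: (153.3+111.9)/2 × 1 = 132.6
  Sum = 2422.525 ng/mL·h
k_e = ln2 / t½ = 0.693147 / 2.2 = 0.3151 h^-1
Extrapolated tail: C_last / k_e = 111.9 / 0.3151 = 355.125
AUC_0→∞ = 2422.525 + 355.125 = 2777.65 ng/mL·h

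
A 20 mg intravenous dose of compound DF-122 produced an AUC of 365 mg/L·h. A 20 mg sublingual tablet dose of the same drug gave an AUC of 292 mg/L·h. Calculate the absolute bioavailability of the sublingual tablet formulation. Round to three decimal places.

F = 0.800

F = (AUC_ev / D_ev) / (AUC_iv / D_iv)
  = (292/20) / (365/20)
  = 14.6 / 18.25 = 0.8000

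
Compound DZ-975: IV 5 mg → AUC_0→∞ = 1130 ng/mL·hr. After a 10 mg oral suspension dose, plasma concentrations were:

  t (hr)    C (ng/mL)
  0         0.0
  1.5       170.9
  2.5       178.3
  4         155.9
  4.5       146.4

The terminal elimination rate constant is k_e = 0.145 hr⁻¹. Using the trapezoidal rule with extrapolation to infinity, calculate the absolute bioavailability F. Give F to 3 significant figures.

Trapezoidal AUC_0→4.5 (oral suspension):
  [0→1.5]: (0.0+170.9)/2 × 1.5 = 128.175
  [1.5→2.5]: (170.9+178.3)/2 × 1 = 174.6
  [2.5→4]: (178.3+155.9)/2 × 1.5 = 250.65
  [4→4.5]: (155.9+146.4)/2 × 0.5 = 75.575
  Sum = 629.0 ng/mL·hr
Tail: C_last/k_e = 146.4/0.145 = 1009.655
AUC_0→∞ (oral suspension) = 629.0 + 1009.655 = 1638.655 ng/mL·hr
F = (AUC_ev/D_ev)/(AUC_iv/D_iv) = (1638.655/10)/(1130/5) = 163.8655/226 = 0.7251

F = 0.725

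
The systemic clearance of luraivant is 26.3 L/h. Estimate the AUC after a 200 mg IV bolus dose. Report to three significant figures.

AUC_0→∞ = Dose_iv / CL
        = 200 / 26.3 = 7.60456 mg/L·h

AUC = 7.60 mg/L·h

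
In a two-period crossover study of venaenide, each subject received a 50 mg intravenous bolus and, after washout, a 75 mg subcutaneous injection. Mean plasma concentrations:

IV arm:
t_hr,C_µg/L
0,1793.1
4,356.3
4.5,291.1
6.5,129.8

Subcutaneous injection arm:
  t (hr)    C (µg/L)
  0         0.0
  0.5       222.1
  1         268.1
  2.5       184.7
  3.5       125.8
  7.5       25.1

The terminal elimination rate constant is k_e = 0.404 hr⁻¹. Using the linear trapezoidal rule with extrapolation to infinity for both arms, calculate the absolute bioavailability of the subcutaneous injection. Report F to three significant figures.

F = 0.133

Trapezoidal AUC_0→6.5 (IV):
  [0→4]: (1793.1+356.3)/2 × 4 = 4298.8
  [4→4.5]: (356.3+291.1)/2 × 0.5 = 161.85
  [4.5→6.5]: (291.1+129.8)/2 × 2 = 420.9
  Sum = 4881.55 µg/L·hr
IV tail: 129.8/0.404 = 321.287; AUC_iv,0→∞ = 4881.55 + 321.287 = 5202.837 µg/L·hr
Trapezoidal AUC_0→7.5 (subcutaneous injection):
  [0→0.5]: (0.0+222.1)/2 × 0.5 = 55.525
  [0.5→1]: (222.1+268.1)/2 × 0.5 = 122.55
  [1→2.5]: (268.1+184.7)/2 × 1.5 = 339.6
  [2.5→3.5]: (184.7+125.8)/2 × 1 = 155.25
  [3.5→7.5]: (125.8+25.1)/2 × 4 = 301.8
  Sum = 974.725 µg/L·hr
subcutaneous injection tail: 25.1/0.404 = 62.129; AUC_ev,0→∞ = 974.725 + 62.129 = 1036.854 µg/L·hr
F = (AUC_ev/D_ev)/(AUC_iv/D_iv) = (1036.854/75)/(5202.837/50) = 13.82472/104.05674 = 0.1329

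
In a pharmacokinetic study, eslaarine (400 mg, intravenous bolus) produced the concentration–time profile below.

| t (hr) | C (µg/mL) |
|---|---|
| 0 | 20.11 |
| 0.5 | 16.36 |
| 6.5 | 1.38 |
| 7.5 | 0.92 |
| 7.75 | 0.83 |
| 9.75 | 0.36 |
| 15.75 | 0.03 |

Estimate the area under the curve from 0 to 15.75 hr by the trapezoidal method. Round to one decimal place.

Trapezoidal AUC_0→15.75:
  [0→0.5]: (20.11+16.36)/2 × 0.5 = 9.1175
  [0.5→6.5]: (16.36+1.38)/2 × 6 = 53.22
  [6.5→7.5]: (1.38+0.92)/2 × 1 = 1.15
  [7.5→7.75]: (0.92+0.83)/2 × 0.25 = 0.21875
  [7.75→9.75]: (0.83+0.36)/2 × 2 = 1.19
  [9.75→15.75]: (0.36+0.03)/2 × 6 = 1.17
  Sum = 66.06625 µg/mL·hr

AUC = 66.1 µg/mL·hr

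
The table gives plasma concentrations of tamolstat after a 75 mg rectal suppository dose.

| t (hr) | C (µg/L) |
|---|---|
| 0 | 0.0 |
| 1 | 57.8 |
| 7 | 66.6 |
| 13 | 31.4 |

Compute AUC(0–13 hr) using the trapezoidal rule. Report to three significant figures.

Trapezoidal AUC_0→13:
  [0→1]: (0.0+57.8)/2 × 1 = 28.9
  [1→7]: (57.8+66.6)/2 × 6 = 373.2
  [7→13]: (66.6+31.4)/2 × 6 = 294.0
  Sum = 696.1 µg/L·hr

AUC = 696 µg/L·hr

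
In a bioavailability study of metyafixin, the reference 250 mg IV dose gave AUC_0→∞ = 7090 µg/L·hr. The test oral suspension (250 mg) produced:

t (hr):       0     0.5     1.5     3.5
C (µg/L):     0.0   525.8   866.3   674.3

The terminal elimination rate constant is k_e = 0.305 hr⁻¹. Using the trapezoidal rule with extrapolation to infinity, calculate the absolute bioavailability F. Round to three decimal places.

F = 0.646

Trapezoidal AUC_0→3.5 (oral suspension):
  [0→0.5]: (0.0+525.8)/2 × 0.5 = 131.45
  [0.5→1.5]: (525.8+866.3)/2 × 1 = 696.05
  [1.5→3.5]: (866.3+674.3)/2 × 2 = 1540.6
  Sum = 2368.1 µg/L·hr
Tail: C_last/k_e = 674.3/0.305 = 2210.820
AUC_0→∞ (oral suspension) = 2368.1 + 2210.820 = 4578.92 µg/L·hr
F = (AUC_ev/D_ev)/(AUC_iv/D_iv) = (4578.92/250)/(7090/250) = 18.31568/28.36 = 0.6458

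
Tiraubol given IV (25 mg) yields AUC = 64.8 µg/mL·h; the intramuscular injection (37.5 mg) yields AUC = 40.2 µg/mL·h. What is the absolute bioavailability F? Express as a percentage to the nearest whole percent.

F = 41%

F = (AUC_ev / D_ev) / (AUC_iv / D_iv)
  = (40.2/37.5) / (64.8/25)
  = 1.072 / 2.592 = 0.4136
  = 41.36%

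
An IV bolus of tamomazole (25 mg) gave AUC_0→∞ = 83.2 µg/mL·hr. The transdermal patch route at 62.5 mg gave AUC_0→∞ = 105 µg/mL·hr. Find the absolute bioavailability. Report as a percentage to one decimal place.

F = (AUC_ev / D_ev) / (AUC_iv / D_iv)
  = (105/62.5) / (83.2/25)
  = 1.68 / 3.328 = 0.5048
  = 50.48%

F = 50.5%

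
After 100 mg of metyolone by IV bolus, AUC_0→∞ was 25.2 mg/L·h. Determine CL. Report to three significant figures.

CL = 3.97 L/h

CL = Dose_iv / AUC_0→∞
   = 100 / 25.2 = 3.96825 L/h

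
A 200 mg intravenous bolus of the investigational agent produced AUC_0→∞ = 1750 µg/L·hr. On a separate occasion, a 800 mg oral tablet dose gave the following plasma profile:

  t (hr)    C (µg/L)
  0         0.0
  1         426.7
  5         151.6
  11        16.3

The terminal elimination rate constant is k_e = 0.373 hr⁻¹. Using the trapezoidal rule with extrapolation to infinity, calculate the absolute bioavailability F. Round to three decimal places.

Trapezoidal AUC_0→11 (oral tablet):
  [0→1]: (0.0+426.7)/2 × 1 = 213.35
  [1→5]: (426.7+151.6)/2 × 4 = 1156.6
  [5→11]: (151.6+16.3)/2 × 6 = 503.7
  Sum = 1873.65 µg/L·hr
Tail: C_last/k_e = 16.3/0.373 = 43.700
AUC_0→∞ (oral tablet) = 1873.65 + 43.700 = 1917.35 µg/L·hr
F = (AUC_ev/D_ev)/(AUC_iv/D_iv) = (1917.35/800)/(1750/200) = 2.3966875/8.75 = 0.2739

F = 0.274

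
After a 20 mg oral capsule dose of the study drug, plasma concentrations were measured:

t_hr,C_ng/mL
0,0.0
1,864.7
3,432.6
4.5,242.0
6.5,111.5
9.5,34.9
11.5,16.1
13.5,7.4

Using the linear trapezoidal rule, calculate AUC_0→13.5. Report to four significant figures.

AUC = 2883 ng/mL·hr

Trapezoidal AUC_0→13.5:
  [0→1]: (0.0+864.7)/2 × 1 = 432.35
  [1→3]: (864.7+432.6)/2 × 2 = 1297.3
  [3→4.5]: (432.6+242.0)/2 × 1.5 = 505.95
  [4.5→6.5]: (242.0+111.5)/2 × 2 = 353.5
  [6.5→9.5]: (111.5+34.9)/2 × 3 = 219.6
  [9.5→11.5]: (34.9+16.1)/2 × 2 = 51.0
  [11.5→13.5]: (16.1+7.4)/2 × 2 = 23.5
  Sum = 2883.2 ng/mL·hr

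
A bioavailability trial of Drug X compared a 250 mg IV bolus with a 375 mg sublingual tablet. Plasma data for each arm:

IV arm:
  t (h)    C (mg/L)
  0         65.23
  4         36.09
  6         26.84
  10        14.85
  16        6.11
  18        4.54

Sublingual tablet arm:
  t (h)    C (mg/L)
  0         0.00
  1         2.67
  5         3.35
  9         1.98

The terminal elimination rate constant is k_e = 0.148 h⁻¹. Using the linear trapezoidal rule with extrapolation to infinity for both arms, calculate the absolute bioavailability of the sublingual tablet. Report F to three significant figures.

F = 0.0550

Trapezoidal AUC_0→18 (IV):
  [0→4]: (65.23+36.09)/2 × 4 = 202.64
  [4→6]: (36.09+26.84)/2 × 2 = 62.93
  [6→10]: (26.84+14.85)/2 × 4 = 83.38
  [10→16]: (14.85+6.11)/2 × 6 = 62.88
  [16→18]: (6.11+4.54)/2 × 2 = 10.65
  Sum = 422.48 mg/L·h
IV tail: 4.54/0.148 = 30.676; AUC_iv,0→∞ = 422.48 + 30.676 = 453.156 mg/L·h
Trapezoidal AUC_0→9 (sublingual tablet):
  [0→1]: (0.00+2.67)/2 × 1 = 1.335
  [1→5]: (2.67+3.35)/2 × 4 = 12.04
  [5→9]: (3.35+1.98)/2 × 4 = 10.66
  Sum = 24.035 mg/L·h
sublingual tablet tail: 1.98/0.148 = 13.378; AUC_ev,0→∞ = 24.035 + 13.378 = 37.413 mg/L·h
F = (AUC_ev/D_ev)/(AUC_iv/D_iv) = (37.413/375)/(453.156/250) = 0.099768/1.812624 = 0.0550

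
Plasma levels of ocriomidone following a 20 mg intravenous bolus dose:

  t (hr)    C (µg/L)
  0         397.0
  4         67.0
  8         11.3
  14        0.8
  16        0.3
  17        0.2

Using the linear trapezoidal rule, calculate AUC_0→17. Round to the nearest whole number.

AUC = 1122 µg/L·hr

Trapezoidal AUC_0→17:
  [0→4]: (397.0+67.0)/2 × 4 = 928.0
  [4→8]: (67.0+11.3)/2 × 4 = 156.6
  [8→14]: (11.3+0.8)/2 × 6 = 36.3
  [14→16]: (0.8+0.3)/2 × 2 = 1.1
  [16→17]: (0.3+0.2)/2 × 1 = 0.25
  Sum = 1122.25 µg/L·hr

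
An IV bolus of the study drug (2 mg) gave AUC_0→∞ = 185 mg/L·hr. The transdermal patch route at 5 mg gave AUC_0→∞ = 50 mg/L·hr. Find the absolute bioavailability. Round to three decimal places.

F = (AUC_ev / D_ev) / (AUC_iv / D_iv)
  = (50/5) / (185/2)
  = 10 / 92.5 = 0.1081

F = 0.108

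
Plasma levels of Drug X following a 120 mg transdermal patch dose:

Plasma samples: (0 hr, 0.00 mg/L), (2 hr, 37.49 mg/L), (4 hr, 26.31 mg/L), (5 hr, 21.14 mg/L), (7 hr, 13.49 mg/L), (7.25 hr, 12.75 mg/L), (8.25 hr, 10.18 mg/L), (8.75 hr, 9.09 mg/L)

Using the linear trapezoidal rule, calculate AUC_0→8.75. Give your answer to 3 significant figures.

Trapezoidal AUC_0→8.75:
  [0→2]: (0.00+37.49)/2 × 2 = 37.49
  [2→4]: (37.49+26.31)/2 × 2 = 63.8
  [4→5]: (26.31+21.14)/2 × 1 = 23.725
  [5→7]: (21.14+13.49)/2 × 2 = 34.63
  [7→7.25]: (13.49+12.75)/2 × 0.25 = 3.28
  [7.25→8.25]: (12.75+10.18)/2 × 1 = 11.465
  [8.25→8.75]: (10.18+9.09)/2 × 0.5 = 4.8175
  Sum = 179.2075 mg/L·hr

AUC = 179 mg/L·hr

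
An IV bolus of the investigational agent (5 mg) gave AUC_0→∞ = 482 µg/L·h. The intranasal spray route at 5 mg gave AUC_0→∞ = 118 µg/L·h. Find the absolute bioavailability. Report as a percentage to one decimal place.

F = 24.5%

F = (AUC_ev / D_ev) / (AUC_iv / D_iv)
  = (118/5) / (482/5)
  = 23.6 / 96.4 = 0.2448
  = 24.48%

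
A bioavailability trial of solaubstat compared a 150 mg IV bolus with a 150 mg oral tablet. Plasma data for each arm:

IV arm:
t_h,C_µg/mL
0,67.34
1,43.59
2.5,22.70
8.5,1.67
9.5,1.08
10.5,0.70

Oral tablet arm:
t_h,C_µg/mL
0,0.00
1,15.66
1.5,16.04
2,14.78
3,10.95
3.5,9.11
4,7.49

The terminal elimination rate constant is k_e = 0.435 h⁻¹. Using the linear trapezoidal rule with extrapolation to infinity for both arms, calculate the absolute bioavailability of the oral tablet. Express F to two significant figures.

Trapezoidal AUC_0→10.5 (IV):
  [0→1]: (67.34+43.59)/2 × 1 = 55.465
  [1→2.5]: (43.59+22.70)/2 × 1.5 = 49.7175
  [2.5→8.5]: (22.70+1.67)/2 × 6 = 73.11
  [8.5→9.5]: (1.67+1.08)/2 × 1 = 1.375
  [9.5→10.5]: (1.08+0.70)/2 × 1 = 0.89
  Sum = 180.5575 µg/mL·h
IV tail: 0.70/0.435 = 1.609; AUC_iv,0→∞ = 180.5575 + 1.609 = 182.1665 µg/mL·h
Trapezoidal AUC_0→4 (oral tablet):
  [0→1]: (0.00+15.66)/2 × 1 = 7.83
  [1→1.5]: (15.66+16.04)/2 × 0.5 = 7.925
  [1.5→2]: (16.04+14.78)/2 × 0.5 = 7.705
  [2→3]: (14.78+10.95)/2 × 1 = 12.865
  [3→3.5]: (10.95+9.11)/2 × 0.5 = 5.015
  [3.5→4]: (9.11+7.49)/2 × 0.5 = 4.15
  Sum = 45.49 µg/mL·h
oral tablet tail: 7.49/0.435 = 17.218; AUC_ev,0→∞ = 45.49 + 17.218 = 62.708 µg/mL·h
F = (AUC_ev/D_ev)/(AUC_iv/D_iv) = (62.708/150)/(182.1665/150) = 0.418053/1.21444 = 0.3442

F = 0.34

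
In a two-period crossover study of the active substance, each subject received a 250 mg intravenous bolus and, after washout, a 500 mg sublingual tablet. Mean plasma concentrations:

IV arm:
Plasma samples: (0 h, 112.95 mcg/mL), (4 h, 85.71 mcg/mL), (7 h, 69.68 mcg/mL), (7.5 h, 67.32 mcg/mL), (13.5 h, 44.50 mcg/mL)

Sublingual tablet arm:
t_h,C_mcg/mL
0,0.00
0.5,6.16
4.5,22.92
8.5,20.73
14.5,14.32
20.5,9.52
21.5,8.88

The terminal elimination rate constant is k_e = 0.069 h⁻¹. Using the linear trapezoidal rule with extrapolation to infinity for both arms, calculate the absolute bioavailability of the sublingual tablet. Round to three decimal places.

F = 0.140

Trapezoidal AUC_0→13.5 (IV):
  [0→4]: (112.95+85.71)/2 × 4 = 397.32
  [4→7]: (85.71+69.68)/2 × 3 = 233.085
  [7→7.5]: (69.68+67.32)/2 × 0.5 = 34.25
  [7.5→13.5]: (67.32+44.50)/2 × 6 = 335.46
  Sum = 1000.115 mcg/mL·h
IV tail: 44.50/0.069 = 644.928; AUC_iv,0→∞ = 1000.115 + 644.928 = 1645.043 mcg/mL·h
Trapezoidal AUC_0→21.5 (sublingual tablet):
  [0→0.5]: (0.00+6.16)/2 × 0.5 = 1.54
  [0.5→4.5]: (6.16+22.92)/2 × 4 = 58.16
  [4.5→8.5]: (22.92+20.73)/2 × 4 = 87.3
  [8.5→14.5]: (20.73+14.32)/2 × 6 = 105.15
  [14.5→20.5]: (14.32+9.52)/2 × 6 = 71.52
  [20.5→21.5]: (9.52+8.88)/2 × 1 = 9.2
  Sum = 332.87 mcg/mL·h
sublingual tablet tail: 8.88/0.069 = 128.696; AUC_ev,0→∞ = 332.87 + 128.696 = 461.566 mcg/mL·h
F = (AUC_ev/D_ev)/(AUC_iv/D_iv) = (461.566/500)/(1645.043/250) = 0.923132/6.580172 = 0.1403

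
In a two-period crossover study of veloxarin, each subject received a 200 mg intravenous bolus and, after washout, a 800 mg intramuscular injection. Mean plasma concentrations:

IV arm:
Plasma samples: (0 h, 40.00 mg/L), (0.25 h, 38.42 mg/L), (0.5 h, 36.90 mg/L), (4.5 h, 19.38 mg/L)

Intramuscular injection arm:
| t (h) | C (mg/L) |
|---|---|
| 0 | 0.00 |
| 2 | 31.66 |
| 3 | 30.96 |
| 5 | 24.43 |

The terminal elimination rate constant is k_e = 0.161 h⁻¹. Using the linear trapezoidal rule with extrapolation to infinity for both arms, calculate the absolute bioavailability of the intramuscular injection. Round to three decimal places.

Trapezoidal AUC_0→4.5 (IV):
  [0→0.25]: (40.00+38.42)/2 × 0.25 = 9.8025
  [0.25→0.5]: (38.42+36.90)/2 × 0.25 = 9.415
  [0.5→4.5]: (36.90+19.38)/2 × 4 = 112.56
  Sum = 131.7775 mg/L·h
IV tail: 19.38/0.161 = 120.373; AUC_iv,0→∞ = 131.7775 + 120.373 = 252.1505 mg/L·h
Trapezoidal AUC_0→5 (intramuscular injection):
  [0→2]: (0.00+31.66)/2 × 2 = 31.66
  [2→3]: (31.66+30.96)/2 × 1 = 31.31
  [3→5]: (30.96+24.43)/2 × 2 = 55.39
  Sum = 118.36 mg/L·h
intramuscular injection tail: 24.43/0.161 = 151.739; AUC_ev,0→∞ = 118.36 + 151.739 = 270.099 mg/L·h
F = (AUC_ev/D_ev)/(AUC_iv/D_iv) = (270.099/800)/(252.1505/200) = 0.33762375/1.2607525 = 0.2678

F = 0.268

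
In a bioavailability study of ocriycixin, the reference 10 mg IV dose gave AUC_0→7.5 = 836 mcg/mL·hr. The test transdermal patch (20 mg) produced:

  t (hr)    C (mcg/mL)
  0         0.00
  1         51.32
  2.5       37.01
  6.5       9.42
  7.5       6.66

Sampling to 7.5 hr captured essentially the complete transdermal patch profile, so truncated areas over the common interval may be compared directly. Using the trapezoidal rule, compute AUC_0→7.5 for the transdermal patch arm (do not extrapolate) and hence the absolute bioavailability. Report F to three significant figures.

F = 0.115

Trapezoidal AUC_0→7.5 (transdermal patch):
  [0→1]: (0.00+51.32)/2 × 1 = 25.66
  [1→2.5]: (51.32+37.01)/2 × 1.5 = 66.2475
  [2.5→6.5]: (37.01+9.42)/2 × 4 = 92.86
  [6.5→7.5]: (9.42+6.66)/2 × 1 = 8.04
  Sum = 192.8075 mcg/mL·hr
F = (AUC_ev/D_ev)/(AUC_iv/D_iv) = (192.8075/20)/(836/10) = 9.640375/83.6 = 0.1153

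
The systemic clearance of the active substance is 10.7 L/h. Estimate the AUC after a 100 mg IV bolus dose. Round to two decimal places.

AUC = 9.35 mg/L·h

AUC_0→∞ = Dose_iv / CL
        = 100 / 10.7 = 9.34579 mg/L·h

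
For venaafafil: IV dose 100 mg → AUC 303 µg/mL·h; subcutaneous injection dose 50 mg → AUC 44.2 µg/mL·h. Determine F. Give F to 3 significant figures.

F = (AUC_ev / D_ev) / (AUC_iv / D_iv)
  = (44.2/50) / (303/100)
  = 0.884 / 3.03 = 0.2917

F = 0.292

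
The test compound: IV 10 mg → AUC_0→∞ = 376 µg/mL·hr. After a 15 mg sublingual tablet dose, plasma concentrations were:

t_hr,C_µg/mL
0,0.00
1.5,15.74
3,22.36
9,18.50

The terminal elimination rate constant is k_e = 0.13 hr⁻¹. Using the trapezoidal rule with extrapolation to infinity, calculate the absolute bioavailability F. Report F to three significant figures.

F = 0.541

Trapezoidal AUC_0→9 (sublingual tablet):
  [0→1.5]: (0.00+15.74)/2 × 1.5 = 11.805
  [1.5→3]: (15.74+22.36)/2 × 1.5 = 28.575
  [3→9]: (22.36+18.50)/2 × 6 = 122.58
  Sum = 162.96 µg/mL·hr
Tail: C_last/k_e = 18.50/0.13 = 142.308
AUC_0→∞ (sublingual tablet) = 162.96 + 142.308 = 305.268 µg/mL·hr
F = (AUC_ev/D_ev)/(AUC_iv/D_iv) = (305.268/15)/(376/10) = 20.3512/37.6 = 0.5413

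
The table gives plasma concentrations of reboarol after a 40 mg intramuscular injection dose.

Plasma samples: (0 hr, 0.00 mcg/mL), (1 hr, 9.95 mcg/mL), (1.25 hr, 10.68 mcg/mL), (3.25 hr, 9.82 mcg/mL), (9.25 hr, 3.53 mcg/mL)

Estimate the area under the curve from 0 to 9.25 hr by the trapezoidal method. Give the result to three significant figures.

AUC = 68.1 mcg/mL·hr

Trapezoidal AUC_0→9.25:
  [0→1]: (0.00+9.95)/2 × 1 = 4.975
  [1→1.25]: (9.95+10.68)/2 × 0.25 = 2.57875
  [1.25→3.25]: (10.68+9.82)/2 × 2 = 20.5
  [3.25→9.25]: (9.82+3.53)/2 × 6 = 40.05
  Sum = 68.10375 mcg/mL·hr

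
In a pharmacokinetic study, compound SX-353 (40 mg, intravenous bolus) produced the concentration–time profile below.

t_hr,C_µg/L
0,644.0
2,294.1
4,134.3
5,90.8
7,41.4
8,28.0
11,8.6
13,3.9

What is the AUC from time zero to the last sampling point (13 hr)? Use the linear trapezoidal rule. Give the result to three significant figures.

AUC = 1710 µg/L·hr

Trapezoidal AUC_0→13:
  [0→2]: (644.0+294.1)/2 × 2 = 938.1
  [2→4]: (294.1+134.3)/2 × 2 = 428.4
  [4→5]: (134.3+90.8)/2 × 1 = 112.55
  [5→7]: (90.8+41.4)/2 × 2 = 132.2
  [7→8]: (41.4+28.0)/2 × 1 = 34.7
  [8→11]: (28.0+8.6)/2 × 3 = 54.9
  [11→13]: (8.6+3.9)/2 × 2 = 12.5
  Sum = 1713.35 µg/L·hr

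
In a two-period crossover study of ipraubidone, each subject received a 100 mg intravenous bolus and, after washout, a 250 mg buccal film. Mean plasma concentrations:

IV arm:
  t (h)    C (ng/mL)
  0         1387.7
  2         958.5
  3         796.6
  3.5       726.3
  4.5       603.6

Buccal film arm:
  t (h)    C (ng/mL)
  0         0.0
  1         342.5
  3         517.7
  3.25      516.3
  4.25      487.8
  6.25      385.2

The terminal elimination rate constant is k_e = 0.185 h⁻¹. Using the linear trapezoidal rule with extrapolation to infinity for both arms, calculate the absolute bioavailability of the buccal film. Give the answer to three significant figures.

Trapezoidal AUC_0→4.5 (IV):
  [0→2]: (1387.7+958.5)/2 × 2 = 2346.2
  [2→3]: (958.5+796.6)/2 × 1 = 877.55
  [3→3.5]: (796.6+726.3)/2 × 0.5 = 380.725
  [3.5→4.5]: (726.3+603.6)/2 × 1 = 664.95
  Sum = 4269.425 ng/mL·h
IV tail: 603.6/0.185 = 3262.703; AUC_iv,0→∞ = 4269.425 + 3262.703 = 7532.128 ng/mL·h
Trapezoidal AUC_0→6.25 (buccal film):
  [0→1]: (0.0+342.5)/2 × 1 = 171.25
  [1→3]: (342.5+517.7)/2 × 2 = 860.2
  [3→3.25]: (517.7+516.3)/2 × 0.25 = 129.25
  [3.25→4.25]: (516.3+487.8)/2 × 1 = 502.05
  [4.25→6.25]: (487.8+385.2)/2 × 2 = 873.0
  Sum = 2535.75 ng/mL·h
buccal film tail: 385.2/0.185 = 2082.162; AUC_ev,0→∞ = 2535.75 + 2082.162 = 4617.912 ng/mL·h
F = (AUC_ev/D_ev)/(AUC_iv/D_iv) = (4617.912/250)/(7532.128/100) = 18.471648/75.32128 = 0.2452

F = 0.245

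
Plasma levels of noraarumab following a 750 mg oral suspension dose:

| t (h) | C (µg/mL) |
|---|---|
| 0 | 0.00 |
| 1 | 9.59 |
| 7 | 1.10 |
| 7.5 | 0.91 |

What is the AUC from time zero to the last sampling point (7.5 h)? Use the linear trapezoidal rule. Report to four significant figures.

AUC = 37.37 µg/mL·h

Trapezoidal AUC_0→7.5:
  [0→1]: (0.00+9.59)/2 × 1 = 4.795
  [1→7]: (9.59+1.10)/2 × 6 = 32.07
  [7→7.5]: (1.10+0.91)/2 × 0.5 = 0.5025
  Sum = 37.3675 µg/mL·h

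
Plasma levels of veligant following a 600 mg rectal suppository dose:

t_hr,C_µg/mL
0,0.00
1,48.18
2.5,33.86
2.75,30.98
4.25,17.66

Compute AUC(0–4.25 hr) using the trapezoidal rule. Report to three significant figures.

Trapezoidal AUC_0→4.25:
  [0→1]: (0.00+48.18)/2 × 1 = 24.09
  [1→2.5]: (48.18+33.86)/2 × 1.5 = 61.53
  [2.5→2.75]: (33.86+30.98)/2 × 0.25 = 8.105
  [2.75→4.25]: (30.98+17.66)/2 × 1.5 = 36.48
  Sum = 130.205 µg/mL·hr

AUC = 130 µg/mL·hr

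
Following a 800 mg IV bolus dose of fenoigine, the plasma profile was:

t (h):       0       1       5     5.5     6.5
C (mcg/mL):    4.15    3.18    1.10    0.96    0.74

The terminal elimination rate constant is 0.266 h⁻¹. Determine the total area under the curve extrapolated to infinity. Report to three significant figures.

Trapezoidal AUC_0→6.5:
  [0→1]: (4.15+3.18)/2 × 1 = 3.665
  [1→5]: (3.18+1.10)/2 × 4 = 8.56
  [5→5.5]: (1.10+0.96)/2 × 0.5 = 0.515
  [5.5→6.5]: (0.96+0.74)/2 × 1 = 0.85
  Sum = 13.59 mcg/mL·h
Extrapolated tail: C_last / k_e = 0.74 / 0.266 = 2.782
AUC_0→∞ = 13.59 + 2.782 = 16.372 mcg/mL·h

AUC = 16.4 mcg/mL·h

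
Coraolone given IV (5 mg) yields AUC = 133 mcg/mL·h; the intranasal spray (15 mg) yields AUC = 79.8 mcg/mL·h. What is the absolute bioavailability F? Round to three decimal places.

F = (AUC_ev / D_ev) / (AUC_iv / D_iv)
  = (79.8/15) / (133/5)
  = 5.32 / 26.6 = 0.2000

F = 0.200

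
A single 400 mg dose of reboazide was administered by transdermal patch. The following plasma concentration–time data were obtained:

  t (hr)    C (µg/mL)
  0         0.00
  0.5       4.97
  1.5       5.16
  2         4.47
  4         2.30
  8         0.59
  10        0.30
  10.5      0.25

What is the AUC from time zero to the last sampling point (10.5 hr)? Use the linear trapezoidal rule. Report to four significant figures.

Trapezoidal AUC_0→10.5:
  [0→0.5]: (0.00+4.97)/2 × 0.5 = 1.2425
  [0.5→1.5]: (4.97+5.16)/2 × 1 = 5.065
  [1.5→2]: (5.16+4.47)/2 × 0.5 = 2.4075
  [2→4]: (4.47+2.30)/2 × 2 = 6.77
  [4→8]: (2.30+0.59)/2 × 4 = 5.78
  [8→10]: (0.59+0.30)/2 × 2 = 0.89
  [10→10.5]: (0.30+0.25)/2 × 0.5 = 0.1375
  Sum = 22.2925 µg/mL·hr

AUC = 22.29 µg/mL·hr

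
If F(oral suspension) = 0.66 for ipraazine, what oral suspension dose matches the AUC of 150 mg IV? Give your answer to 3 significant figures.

D_oral = 227 mg

For equal systemic exposure: F × D_ev = D_iv
D_ev = D_iv / F = 150 / 0.66 = 227.273 mg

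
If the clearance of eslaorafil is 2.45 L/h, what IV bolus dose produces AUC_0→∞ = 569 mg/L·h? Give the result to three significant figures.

Dose = 1390 mg

Dose_iv = CL × AUC_0→∞
     = 2.45 × 569 = 1394.05 mg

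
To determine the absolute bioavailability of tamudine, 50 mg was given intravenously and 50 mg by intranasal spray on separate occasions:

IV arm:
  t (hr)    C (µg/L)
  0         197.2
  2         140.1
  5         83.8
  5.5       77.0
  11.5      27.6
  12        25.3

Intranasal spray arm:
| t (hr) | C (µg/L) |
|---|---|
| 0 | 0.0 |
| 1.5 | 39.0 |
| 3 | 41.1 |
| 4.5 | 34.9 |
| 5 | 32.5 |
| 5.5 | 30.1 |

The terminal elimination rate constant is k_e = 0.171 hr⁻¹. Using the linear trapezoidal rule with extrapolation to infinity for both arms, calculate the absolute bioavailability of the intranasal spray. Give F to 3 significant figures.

Trapezoidal AUC_0→12 (IV):
  [0→2]: (197.2+140.1)/2 × 2 = 337.3
  [2→5]: (140.1+83.8)/2 × 3 = 335.85
  [5→5.5]: (83.8+77.0)/2 × 0.5 = 40.2
  [5.5→11.5]: (77.0+27.6)/2 × 6 = 313.8
  [11.5→12]: (27.6+25.3)/2 × 0.5 = 13.225
  Sum = 1040.375 µg/L·hr
IV tail: 25.3/0.171 = 147.953; AUC_iv,0→∞ = 1040.375 + 147.953 = 1188.328 µg/L·hr
Trapezoidal AUC_0→5.5 (intranasal spray):
  [0→1.5]: (0.0+39.0)/2 × 1.5 = 29.25
  [1.5→3]: (39.0+41.1)/2 × 1.5 = 60.075
  [3→4.5]: (41.1+34.9)/2 × 1.5 = 57.0
  [4.5→5]: (34.9+32.5)/2 × 0.5 = 16.85
  [5→5.5]: (32.5+30.1)/2 × 0.5 = 15.65
  Sum = 178.825 µg/L·hr
intranasal spray tail: 30.1/0.171 = 176.023; AUC_ev,0→∞ = 178.825 + 176.023 = 354.848 µg/L·hr
F = (AUC_ev/D_ev)/(AUC_iv/D_iv) = (354.848/50)/(1188.328/50) = 7.09696/23.76656 = 0.2986

F = 0.299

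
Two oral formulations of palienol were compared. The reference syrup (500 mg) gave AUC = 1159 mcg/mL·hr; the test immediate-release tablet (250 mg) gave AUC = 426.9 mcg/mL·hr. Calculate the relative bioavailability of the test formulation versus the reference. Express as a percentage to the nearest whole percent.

F_rel = (AUC_test/D_test) / (AUC_ref/D_ref)
      = (426.9/250) / (1159/500)
      = 1.7076 / 2.318 = 0.7367 = 73.67%

F_rel = 74%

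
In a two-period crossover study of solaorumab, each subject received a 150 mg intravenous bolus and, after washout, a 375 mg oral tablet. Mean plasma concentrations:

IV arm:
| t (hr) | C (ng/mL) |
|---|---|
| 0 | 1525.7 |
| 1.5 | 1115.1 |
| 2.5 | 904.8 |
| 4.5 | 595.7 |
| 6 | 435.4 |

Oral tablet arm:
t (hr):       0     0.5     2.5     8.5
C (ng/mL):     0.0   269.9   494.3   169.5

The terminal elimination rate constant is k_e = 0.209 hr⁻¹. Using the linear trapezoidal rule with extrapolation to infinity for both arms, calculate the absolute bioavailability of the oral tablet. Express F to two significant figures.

Trapezoidal AUC_0→6 (IV):
  [0→1.5]: (1525.7+1115.1)/2 × 1.5 = 1980.6
  [1.5→2.5]: (1115.1+904.8)/2 × 1 = 1009.95
  [2.5→4.5]: (904.8+595.7)/2 × 2 = 1500.5
  [4.5→6]: (595.7+435.4)/2 × 1.5 = 773.325
  Sum = 5264.375 ng/mL·hr
IV tail: 435.4/0.209 = 2083.254; AUC_iv,0→∞ = 5264.375 + 2083.254 = 7347.629 ng/mL·hr
Trapezoidal AUC_0→8.5 (oral tablet):
  [0→0.5]: (0.0+269.9)/2 × 0.5 = 67.475
  [0.5→2.5]: (269.9+494.3)/2 × 2 = 764.2
  [2.5→8.5]: (494.3+169.5)/2 × 6 = 1991.4
  Sum = 2823.075 ng/mL·hr
oral tablet tail: 169.5/0.209 = 811.005; AUC_ev,0→∞ = 2823.075 + 811.005 = 3634.08 ng/mL·hr
F = (AUC_ev/D_ev)/(AUC_iv/D_iv) = (3634.08/375)/(7347.629/150) = 9.69088/48.9842 = 0.1978

F = 0.20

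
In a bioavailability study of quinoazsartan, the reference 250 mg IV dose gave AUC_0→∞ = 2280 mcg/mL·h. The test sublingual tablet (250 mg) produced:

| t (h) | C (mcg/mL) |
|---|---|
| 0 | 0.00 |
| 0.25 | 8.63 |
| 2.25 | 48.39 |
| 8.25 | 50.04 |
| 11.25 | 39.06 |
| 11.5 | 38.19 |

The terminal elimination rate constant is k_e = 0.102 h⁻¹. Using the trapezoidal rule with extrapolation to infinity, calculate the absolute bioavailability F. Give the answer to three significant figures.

F = 0.382

Trapezoidal AUC_0→11.5 (sublingual tablet):
  [0→0.25]: (0.00+8.63)/2 × 0.25 = 1.07875
  [0.25→2.25]: (8.63+48.39)/2 × 2 = 57.02
  [2.25→8.25]: (48.39+50.04)/2 × 6 = 295.29
  [8.25→11.25]: (50.04+39.06)/2 × 3 = 133.65
  [11.25→11.5]: (39.06+38.19)/2 × 0.25 = 9.65625
  Sum = 496.695 mcg/mL·h
Tail: C_last/k_e = 38.19/0.102 = 374.412
AUC_0→∞ (sublingual tablet) = 496.695 + 374.412 = 871.107 mcg/mL·h
F = (AUC_ev/D_ev)/(AUC_iv/D_iv) = (871.107/250)/(2280/250) = 3.484428/9.12 = 0.3821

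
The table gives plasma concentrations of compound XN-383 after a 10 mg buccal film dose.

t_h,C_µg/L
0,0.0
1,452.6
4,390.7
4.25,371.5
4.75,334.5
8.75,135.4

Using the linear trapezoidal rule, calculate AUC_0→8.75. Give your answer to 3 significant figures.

AUC = 2700 µg/L·h

Trapezoidal AUC_0→8.75:
  [0→1]: (0.0+452.6)/2 × 1 = 226.3
  [1→4]: (452.6+390.7)/2 × 3 = 1264.95
  [4→4.25]: (390.7+371.5)/2 × 0.25 = 95.275
  [4.25→4.75]: (371.5+334.5)/2 × 0.5 = 176.5
  [4.75→8.75]: (334.5+135.4)/2 × 4 = 939.8
  Sum = 2702.825 µg/L·h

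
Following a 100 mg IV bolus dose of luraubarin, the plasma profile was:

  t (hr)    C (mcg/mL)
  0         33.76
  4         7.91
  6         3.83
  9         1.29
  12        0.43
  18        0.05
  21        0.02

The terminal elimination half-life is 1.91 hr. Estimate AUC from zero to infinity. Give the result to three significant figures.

AUC = 107 mcg/mL·hr

Trapezoidal AUC_0→21:
  [0→4]: (33.76+7.91)/2 × 4 = 83.34
  [4→6]: (7.91+3.83)/2 × 2 = 11.74
  [6→9]: (3.83+1.29)/2 × 3 = 7.68
  [9→12]: (1.29+0.43)/2 × 3 = 2.58
  [12→18]: (0.43+0.05)/2 × 6 = 1.44
  [18→21]: (0.05+0.02)/2 × 3 = 0.105
  Sum = 106.885 mcg/mL·hr
k_e = ln2 / t½ = 0.693147 / 1.91 = 0.3629 hr^-1
Extrapolated tail: C_last / k_e = 0.02 / 0.3629 = 0.055
AUC_0→∞ = 106.885 + 0.055 = 106.94 mcg/mL·hr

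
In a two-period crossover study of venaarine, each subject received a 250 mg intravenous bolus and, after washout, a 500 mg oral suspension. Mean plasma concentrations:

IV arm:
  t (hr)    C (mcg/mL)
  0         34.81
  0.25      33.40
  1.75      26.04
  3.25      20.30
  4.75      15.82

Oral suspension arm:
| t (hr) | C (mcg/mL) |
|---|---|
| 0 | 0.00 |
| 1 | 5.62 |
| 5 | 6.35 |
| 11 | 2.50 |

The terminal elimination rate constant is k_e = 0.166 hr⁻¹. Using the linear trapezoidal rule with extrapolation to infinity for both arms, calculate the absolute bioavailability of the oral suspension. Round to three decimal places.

F = 0.163

Trapezoidal AUC_0→4.75 (IV):
  [0→0.25]: (34.81+33.40)/2 × 0.25 = 8.52625
  [0.25→1.75]: (33.40+26.04)/2 × 1.5 = 44.58
  [1.75→3.25]: (26.04+20.30)/2 × 1.5 = 34.755
  [3.25→4.75]: (20.30+15.82)/2 × 1.5 = 27.09
  Sum = 114.95125 mcg/mL·hr
IV tail: 15.82/0.166 = 95.301; AUC_iv,0→∞ = 114.95125 + 95.301 = 210.25225 mcg/mL·hr
Trapezoidal AUC_0→11 (oral suspension):
  [0→1]: (0.00+5.62)/2 × 1 = 2.81
  [1→5]: (5.62+6.35)/2 × 4 = 23.94
  [5→11]: (6.35+2.50)/2 × 6 = 26.55
  Sum = 53.3 mcg/mL·hr
oral suspension tail: 2.50/0.166 = 15.060; AUC_ev,0→∞ = 53.3 + 15.060 = 68.36 mcg/mL·hr
F = (AUC_ev/D_ev)/(AUC_iv/D_iv) = (68.36/500)/(210.25225/250) = 0.13672/0.841009 = 0.1626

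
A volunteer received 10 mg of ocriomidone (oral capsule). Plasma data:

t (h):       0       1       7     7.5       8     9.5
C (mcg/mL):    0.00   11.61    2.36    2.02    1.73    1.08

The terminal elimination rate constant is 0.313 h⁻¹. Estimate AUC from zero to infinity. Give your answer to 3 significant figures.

Trapezoidal AUC_0→9.5:
  [0→1]: (0.00+11.61)/2 × 1 = 5.805
  [1→7]: (11.61+2.36)/2 × 6 = 41.91
  [7→7.5]: (2.36+2.02)/2 × 0.5 = 1.095
  [7.5→8]: (2.02+1.73)/2 × 0.5 = 0.9375
  [8→9.5]: (1.73+1.08)/2 × 1.5 = 2.1075
  Sum = 51.855 mcg/mL·h
Extrapolated tail: C_last / k_e = 1.08 / 0.313 = 3.450
AUC_0→∞ = 51.855 + 3.450 = 55.305 mcg/mL·h

AUC = 55.3 mcg/mL·h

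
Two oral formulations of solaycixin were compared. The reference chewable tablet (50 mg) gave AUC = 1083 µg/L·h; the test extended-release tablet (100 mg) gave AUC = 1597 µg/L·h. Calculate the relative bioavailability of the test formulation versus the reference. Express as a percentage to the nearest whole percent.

F_rel = 74%

F_rel = (AUC_test/D_test) / (AUC_ref/D_ref)
      = (1597/100) / (1083/50)
      = 15.97 / 21.66 = 0.7373 = 73.73%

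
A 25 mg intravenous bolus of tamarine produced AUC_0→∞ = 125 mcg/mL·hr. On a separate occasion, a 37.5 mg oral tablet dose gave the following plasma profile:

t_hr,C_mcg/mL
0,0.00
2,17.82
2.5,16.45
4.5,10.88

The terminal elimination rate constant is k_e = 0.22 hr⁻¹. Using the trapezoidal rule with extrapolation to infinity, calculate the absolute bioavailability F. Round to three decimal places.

F = 0.550

Trapezoidal AUC_0→4.5 (oral tablet):
  [0→2]: (0.00+17.82)/2 × 2 = 17.82
  [2→2.5]: (17.82+16.45)/2 × 0.5 = 8.5675
  [2.5→4.5]: (16.45+10.88)/2 × 2 = 27.33
  Sum = 53.7175 mcg/mL·hr
Tail: C_last/k_e = 10.88/0.22 = 49.455
AUC_0→∞ (oral tablet) = 53.7175 + 49.455 = 103.1725 mcg/mL·hr
F = (AUC_ev/D_ev)/(AUC_iv/D_iv) = (103.1725/37.5)/(125/25) = 2.75127/5 = 0.5503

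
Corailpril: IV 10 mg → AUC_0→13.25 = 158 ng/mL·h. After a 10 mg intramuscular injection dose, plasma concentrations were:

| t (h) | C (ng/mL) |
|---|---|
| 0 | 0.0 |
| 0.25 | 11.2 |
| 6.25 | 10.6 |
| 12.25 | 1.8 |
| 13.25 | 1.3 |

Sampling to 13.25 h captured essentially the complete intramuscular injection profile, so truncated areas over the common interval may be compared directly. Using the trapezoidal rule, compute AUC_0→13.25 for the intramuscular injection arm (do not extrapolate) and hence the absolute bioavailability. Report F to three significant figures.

F = 0.668

Trapezoidal AUC_0→13.25 (intramuscular injection):
  [0→0.25]: (0.0+11.2)/2 × 0.25 = 1.4
  [0.25→6.25]: (11.2+10.6)/2 × 6 = 65.4
  [6.25→12.25]: (10.6+1.8)/2 × 6 = 37.2
  [12.25→13.25]: (1.8+1.3)/2 × 1 = 1.55
  Sum = 105.55 ng/mL·h
F = (AUC_ev/D_ev)/(AUC_iv/D_iv) = (105.55/10)/(158/10) = 10.555/15.8 = 0.6680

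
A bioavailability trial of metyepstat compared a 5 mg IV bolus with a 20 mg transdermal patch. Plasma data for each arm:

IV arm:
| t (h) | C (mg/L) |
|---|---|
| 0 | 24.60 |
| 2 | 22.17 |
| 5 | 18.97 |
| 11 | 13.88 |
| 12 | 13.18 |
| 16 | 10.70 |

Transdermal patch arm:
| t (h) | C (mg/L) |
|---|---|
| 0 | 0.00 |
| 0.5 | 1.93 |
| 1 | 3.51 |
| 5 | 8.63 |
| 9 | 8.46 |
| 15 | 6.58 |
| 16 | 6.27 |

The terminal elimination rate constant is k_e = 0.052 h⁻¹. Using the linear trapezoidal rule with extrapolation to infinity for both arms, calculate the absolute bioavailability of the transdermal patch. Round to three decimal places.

Trapezoidal AUC_0→16 (IV):
  [0→2]: (24.60+22.17)/2 × 2 = 46.77
  [2→5]: (22.17+18.97)/2 × 3 = 61.71
  [5→11]: (18.97+13.88)/2 × 6 = 98.55
  [11→12]: (13.88+13.18)/2 × 1 = 13.53
  [12→16]: (13.18+10.70)/2 × 4 = 47.76
  Sum = 268.32 mg/L·h
IV tail: 10.70/0.052 = 205.769; AUC_iv,0→∞ = 268.32 + 205.769 = 474.089 mg/L·h
Trapezoidal AUC_0→16 (transdermal patch):
  [0→0.5]: (0.00+1.93)/2 × 0.5 = 0.4825
  [0.5→1]: (1.93+3.51)/2 × 0.5 = 1.36
  [1→5]: (3.51+8.63)/2 × 4 = 24.28
  [5→9]: (8.63+8.46)/2 × 4 = 34.18
  [9→15]: (8.46+6.58)/2 × 6 = 45.12
  [15→16]: (6.58+6.27)/2 × 1 = 6.425
  Sum = 111.8475 mg/L·h
transdermal patch tail: 6.27/0.052 = 120.577; AUC_ev,0→∞ = 111.8475 + 120.577 = 232.4245 mg/L·h
F = (AUC_ev/D_ev)/(AUC_iv/D_iv) = (232.4245/20)/(474.089/5) = 11.621225/94.8178 = 0.1226

F = 0.123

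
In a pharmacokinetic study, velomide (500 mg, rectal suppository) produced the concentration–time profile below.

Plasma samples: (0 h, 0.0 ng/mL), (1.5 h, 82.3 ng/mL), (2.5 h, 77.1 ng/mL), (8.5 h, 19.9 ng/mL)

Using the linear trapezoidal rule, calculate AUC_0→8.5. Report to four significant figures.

AUC = 432.4 ng/mL·h

Trapezoidal AUC_0→8.5:
  [0→1.5]: (0.0+82.3)/2 × 1.5 = 61.725
  [1.5→2.5]: (82.3+77.1)/2 × 1 = 79.7
  [2.5→8.5]: (77.1+19.9)/2 × 6 = 291.0
  Sum = 432.425 ng/mL·h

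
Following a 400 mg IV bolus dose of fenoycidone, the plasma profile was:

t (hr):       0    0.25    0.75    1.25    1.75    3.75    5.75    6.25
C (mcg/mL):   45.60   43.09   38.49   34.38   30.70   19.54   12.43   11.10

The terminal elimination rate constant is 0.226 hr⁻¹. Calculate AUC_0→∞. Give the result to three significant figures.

AUC = 203 mcg/mL·hr

Trapezoidal AUC_0→6.25:
  [0→0.25]: (45.60+43.09)/2 × 0.25 = 11.08625
  [0.25→0.75]: (43.09+38.49)/2 × 0.5 = 20.395
  [0.75→1.25]: (38.49+34.38)/2 × 0.5 = 18.2175
  [1.25→1.75]: (34.38+30.70)/2 × 0.5 = 16.27
  [1.75→3.75]: (30.70+19.54)/2 × 2 = 50.24
  [3.75→5.75]: (19.54+12.43)/2 × 2 = 31.97
  [5.75→6.25]: (12.43+11.10)/2 × 0.5 = 5.8825
  Sum = 154.06125 mcg/mL·hr
Extrapolated tail: C_last / k_e = 11.10 / 0.226 = 49.115
AUC_0→∞ = 154.06125 + 49.115 = 203.17625 mcg/mL·hr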